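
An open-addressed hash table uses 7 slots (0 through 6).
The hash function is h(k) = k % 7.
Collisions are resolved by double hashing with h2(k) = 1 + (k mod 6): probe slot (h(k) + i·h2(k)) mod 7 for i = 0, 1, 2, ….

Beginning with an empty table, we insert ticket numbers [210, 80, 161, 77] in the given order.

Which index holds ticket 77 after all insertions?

210 hashes to 0; slot 0 is free -> place at 0.
80 hashes to 3; slot 3 is free -> place at 3.
161 hashes to 0, h2=6; 0 taken -> place at 6.
77 hashes to 0, h2=6; 0,6 taken -> place at 5.
Table: [210, -, -, 80, -, 77, 161]

5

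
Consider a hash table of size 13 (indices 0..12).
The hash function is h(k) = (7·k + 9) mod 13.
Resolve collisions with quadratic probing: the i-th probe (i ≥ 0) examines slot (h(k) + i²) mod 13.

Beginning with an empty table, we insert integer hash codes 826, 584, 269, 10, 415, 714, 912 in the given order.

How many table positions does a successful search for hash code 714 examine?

826: h=6 -> slot 6
584: h=2 -> slot 2
269: h=7 -> slot 7
10: h=1 -> slot 1
415: h=2, probe 2,3 -> slot 3
714: h=2, probe 2,3,6,11 -> slot 11
912: h=10 -> slot 10
Table: [_, 10, 584, 415, _, _, 826, 269, _, _, 912, 714, _]
Lookup 714: h=2, probe 2,3,6,11 → found at 11.

4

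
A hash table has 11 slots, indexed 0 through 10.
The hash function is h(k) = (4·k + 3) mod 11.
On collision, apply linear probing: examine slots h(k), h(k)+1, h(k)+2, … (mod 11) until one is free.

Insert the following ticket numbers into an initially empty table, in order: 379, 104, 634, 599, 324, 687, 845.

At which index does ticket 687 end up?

5

379 hashes to 1; slot 1 is free → place at 1.
104 hashes to 1; 1 taken → place at 2.
634 hashes to 9; slot 9 is free → place at 9.
599 hashes to 1; 1,2 taken → place at 3.
324 hashes to 1; 1,2,3 taken → place at 4.
687 hashes to 1; 1,2,3,4 taken → place at 5.
845 hashes to 6; slot 6 is free → place at 6.
Table: [—, 379, 104, 599, 324, 687, 845, —, —, 634, —]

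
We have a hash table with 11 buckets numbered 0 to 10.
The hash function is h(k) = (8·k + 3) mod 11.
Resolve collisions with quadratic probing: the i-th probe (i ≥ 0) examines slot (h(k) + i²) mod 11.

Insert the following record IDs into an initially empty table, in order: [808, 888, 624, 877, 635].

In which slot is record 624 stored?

2

808 hashes to 10; slot 10 is free => place at 10.
888 hashes to 1; slot 1 is free => place at 1.
624 hashes to 1; 1 taken => place at 2.
877 hashes to 1; 1,2 taken => place at 5.
635 hashes to 1; 1,2,5,10 taken => place at 6.
Table: [_, 888, 624, _, _, 877, 635, _, _, _, 808]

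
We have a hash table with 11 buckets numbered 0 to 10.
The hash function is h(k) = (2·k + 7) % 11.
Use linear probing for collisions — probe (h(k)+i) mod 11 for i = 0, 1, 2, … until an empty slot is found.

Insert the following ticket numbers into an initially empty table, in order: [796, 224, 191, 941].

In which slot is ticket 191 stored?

6

796: h=4 -> slot 4
224: h=4, probe 4,5 -> slot 5
191: h=4, probe 4,5,6 -> slot 6
941: h=8 -> slot 8
Table: [_, _, _, _, 796, 224, 191, _, 941, _, _]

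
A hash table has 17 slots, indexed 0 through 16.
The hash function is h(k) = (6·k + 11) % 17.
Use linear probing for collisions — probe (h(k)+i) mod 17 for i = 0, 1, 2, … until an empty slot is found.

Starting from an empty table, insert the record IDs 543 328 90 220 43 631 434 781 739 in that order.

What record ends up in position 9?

631

Insert 543: h=5, slot 5 empty -> index 5.
Insert 328: h=7, slot 7 empty -> index 7.
Insert 90: h=7, slot 7 occupied -> index 8.
Insert 220: h=5, slot 5 occupied -> index 6.
Insert 43: h=14, slot 14 empty -> index 14.
Insert 631: h=6, slots 6,7,8 occupied -> index 9.
Insert 434: h=14, slot 14 occupied -> index 15.
Insert 781: h=5, slots 5,6,7,8,9 occupied -> index 10.
Insert 739: h=8, slots 8,9,10 occupied -> index 11.
Table: [., ., ., ., ., 543, 220, 328, 90, 631, 781, 739, ., ., 43, 434, .]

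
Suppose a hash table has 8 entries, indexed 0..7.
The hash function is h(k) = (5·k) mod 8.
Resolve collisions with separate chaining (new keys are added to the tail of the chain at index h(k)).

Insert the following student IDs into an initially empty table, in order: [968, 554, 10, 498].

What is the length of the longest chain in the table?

968 -> bucket 0
554 -> bucket 2
10 -> bucket 2 (collision)
498 -> bucket 2 (collision)
Final buckets:
0: 968
1: ∅
2: 554 -> 10 -> 498
3: ∅
4: ∅
5: ∅
6: ∅
7: ∅

3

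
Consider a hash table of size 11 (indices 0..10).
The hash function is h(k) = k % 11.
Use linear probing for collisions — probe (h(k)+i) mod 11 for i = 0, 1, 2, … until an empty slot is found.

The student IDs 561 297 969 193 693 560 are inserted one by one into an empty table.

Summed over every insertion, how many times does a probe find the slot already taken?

5

561: h=0 => slot 0
297: h=0, probe 0,1 => slot 1
969: h=1, probe 1,2 => slot 2
193: h=6 => slot 6
693: h=0, probe 0,1,2,3 => slot 3
560: h=10 => slot 10
Table: [561, 297, 969, 693, ., ., 193, ., ., ., 560]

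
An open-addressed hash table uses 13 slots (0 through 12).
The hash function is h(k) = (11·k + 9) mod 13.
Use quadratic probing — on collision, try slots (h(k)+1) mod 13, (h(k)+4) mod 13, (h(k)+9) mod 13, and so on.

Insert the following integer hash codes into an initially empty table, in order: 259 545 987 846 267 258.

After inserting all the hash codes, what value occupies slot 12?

Insert 259: h=11, slot 11 empty -> index 11.
Insert 545: h=11, slot 11 occupied -> index 12.
Insert 987: h=11, slots 11,12 occupied -> index 2.
Insert 846: h=7, slot 7 empty -> index 7.
Insert 267: h=8, slot 8 empty -> index 8.
Insert 258: h=0, slot 0 empty -> index 0.
Table: [258, ., 987, ., ., ., ., 846, 267, ., ., 259, 545]

545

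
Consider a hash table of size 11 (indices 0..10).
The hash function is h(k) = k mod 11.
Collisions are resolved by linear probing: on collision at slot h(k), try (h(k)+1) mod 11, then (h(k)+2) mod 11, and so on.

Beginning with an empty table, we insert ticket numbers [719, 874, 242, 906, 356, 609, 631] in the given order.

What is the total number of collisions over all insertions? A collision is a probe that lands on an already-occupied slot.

719 hashes to 4; slot 4 is free => place at 4.
874 hashes to 5; slot 5 is free => place at 5.
242 hashes to 0; slot 0 is free => place at 0.
906 hashes to 4; 4,5 taken => place at 6.
356 hashes to 4; 4,5,6 taken => place at 7.
609 hashes to 4; 4,5,6,7 taken => place at 8.
631 hashes to 4; 4,5,6,7,8 taken => place at 9.
Table: [242, -, -, -, 719, 874, 906, 356, 609, 631, -]

14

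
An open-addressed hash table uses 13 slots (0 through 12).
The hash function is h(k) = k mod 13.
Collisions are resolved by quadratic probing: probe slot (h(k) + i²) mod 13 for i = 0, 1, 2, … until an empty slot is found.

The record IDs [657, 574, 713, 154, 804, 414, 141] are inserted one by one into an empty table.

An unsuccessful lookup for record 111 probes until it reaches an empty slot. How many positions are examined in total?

657: h=7 => slot 7
574: h=2 => slot 2
713: h=11 => slot 11
154: h=11, probe 11,12 => slot 12
804: h=11, probe 11,12,2,7,1 => slot 1
414: h=11, probe 11,12,2,7,1,10 => slot 10
141: h=11, probe 11,12,2,7,1,10,8 => slot 8
Table: [—, 804, 574, —, —, —, —, 657, 141, —, 414, 713, 154]
Lookup 111: h=7, probe 7,8,11,3 → slot 3 empty, not found.

4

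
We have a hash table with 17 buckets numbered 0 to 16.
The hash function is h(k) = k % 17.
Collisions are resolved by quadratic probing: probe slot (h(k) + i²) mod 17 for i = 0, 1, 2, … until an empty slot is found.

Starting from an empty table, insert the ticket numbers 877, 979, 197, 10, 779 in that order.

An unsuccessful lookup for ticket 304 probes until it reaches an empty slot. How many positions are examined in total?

2

877: h=10 → slot 10
979: h=10, probe 10,11 → slot 11
197: h=10, probe 10,11,14 → slot 14
10: h=10, probe 10,11,14,2 → slot 2
779: h=14, probe 14,15 → slot 15
Table: [-, -, 10, -, -, -, -, -, -, -, 877, 979, -, -, 197, 779, -]
Lookup 304: h=15, probe 15,16 → slot 16 empty, not found.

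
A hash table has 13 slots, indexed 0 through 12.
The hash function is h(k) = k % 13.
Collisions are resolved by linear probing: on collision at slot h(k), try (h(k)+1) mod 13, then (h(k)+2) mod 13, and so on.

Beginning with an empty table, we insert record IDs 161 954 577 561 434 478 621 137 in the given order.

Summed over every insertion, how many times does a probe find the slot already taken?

9

Insert 161: h=5, slot 5 empty → index 5.
Insert 954: h=5, slot 5 occupied → index 6.
Insert 577: h=5, slots 5,6 occupied → index 7.
Insert 561: h=2, slot 2 empty → index 2.
Insert 434: h=5, slots 5,6,7 occupied → index 8.
Insert 478: h=10, slot 10 empty → index 10.
Insert 621: h=10, slot 10 occupied → index 11.
Insert 137: h=7, slots 7,8 occupied → index 9.
Table: [-, -, 561, -, -, 161, 954, 577, 434, 137, 478, 621, -]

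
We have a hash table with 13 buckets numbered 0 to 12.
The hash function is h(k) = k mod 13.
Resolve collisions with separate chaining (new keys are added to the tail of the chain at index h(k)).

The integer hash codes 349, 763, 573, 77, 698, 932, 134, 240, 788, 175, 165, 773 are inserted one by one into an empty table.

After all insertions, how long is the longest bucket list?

Insert 349: h=11, bucket 11 empty → new chain.
Insert 763: h=9, bucket 9 empty → new chain.
Insert 573: h=1, bucket 1 empty → new chain.
Insert 77: h=12, bucket 12 empty → new chain.
Insert 698: h=9, bucket 9 nonempty → append to chain.
Insert 932: h=9, bucket 9 nonempty → append to chain.
Insert 134: h=4, bucket 4 empty → new chain.
Insert 240: h=6, bucket 6 empty → new chain.
Insert 788: h=8, bucket 8 empty → new chain.
Insert 175: h=6, bucket 6 nonempty → append to chain.
Insert 165: h=9, bucket 9 nonempty → append to chain.
Insert 773: h=6, bucket 6 nonempty → append to chain.
Final buckets:
0: ∅
1: 573
2: ∅
3: ∅
4: 134
5: ∅
6: 240 -> 175 -> 773
7: ∅
8: 788
9: 763 -> 698 -> 932 -> 165
10: ∅
11: 349
12: 77

4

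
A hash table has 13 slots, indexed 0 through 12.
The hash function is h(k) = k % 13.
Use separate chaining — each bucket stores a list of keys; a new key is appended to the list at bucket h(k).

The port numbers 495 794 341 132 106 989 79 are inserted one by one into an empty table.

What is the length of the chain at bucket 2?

2

Insert 495: h=1, bucket 1 empty → new chain.
Insert 794: h=1, bucket 1 nonempty → append to chain.
Insert 341: h=3, bucket 3 empty → new chain.
Insert 132: h=2, bucket 2 empty → new chain.
Insert 106: h=2, bucket 2 nonempty → append to chain.
Insert 989: h=1, bucket 1 nonempty → append to chain.
Insert 79: h=1, bucket 1 nonempty → append to chain.
Final buckets:
0: .
1: 495 -> 794 -> 989 -> 79
2: 132 -> 106
3: 341
4: .
5: .
6: .
7: .
8: .
9: .
10: .
11: .
12: .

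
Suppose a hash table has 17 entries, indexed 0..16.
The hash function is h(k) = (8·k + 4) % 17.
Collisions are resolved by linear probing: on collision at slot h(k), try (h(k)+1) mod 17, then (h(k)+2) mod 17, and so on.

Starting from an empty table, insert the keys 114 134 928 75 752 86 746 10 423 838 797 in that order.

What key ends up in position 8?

797

Insert 114: h=15, slot 15 empty => index 15.
Insert 134: h=5, slot 5 empty => index 5.
Insert 928: h=16, slot 16 empty => index 16.
Insert 75: h=9, slot 9 empty => index 9.
Insert 752: h=2, slot 2 empty => index 2.
Insert 86: h=12, slot 12 empty => index 12.
Insert 746: h=5, slot 5 occupied => index 6.
Insert 10: h=16, slot 16 occupied => index 0.
Insert 423: h=5, slots 5,6 occupied => index 7.
Insert 838: h=10, slot 10 empty => index 10.
Insert 797: h=5, slots 5,6,7 occupied => index 8.
Table: [10, —, 752, —, —, 134, 746, 423, 797, 75, 838, —, 86, —, —, 114, 928]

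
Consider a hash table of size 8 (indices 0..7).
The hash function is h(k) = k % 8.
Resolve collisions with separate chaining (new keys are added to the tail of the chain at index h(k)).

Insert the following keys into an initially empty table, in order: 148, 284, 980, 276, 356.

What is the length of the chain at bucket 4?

5

148 → bucket 4
284 → bucket 4 (collision)
980 → bucket 4 (collision)
276 → bucket 4 (collision)
356 → bucket 4 (collision)
Final buckets:
0: ∅
1: ∅
2: ∅
3: ∅
4: 148 -> 284 -> 980 -> 276 -> 356
5: ∅
6: ∅
7: ∅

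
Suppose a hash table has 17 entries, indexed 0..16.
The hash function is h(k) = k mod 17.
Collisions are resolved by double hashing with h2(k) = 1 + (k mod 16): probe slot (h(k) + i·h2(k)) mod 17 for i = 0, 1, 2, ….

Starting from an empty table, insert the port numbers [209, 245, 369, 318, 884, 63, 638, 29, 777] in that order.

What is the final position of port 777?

15

Insert 209: h=5, slot 5 empty -> index 5.
Insert 245: h=7, slot 7 empty -> index 7.
Insert 369: h=12, slot 12 empty -> index 12.
Insert 318: h=12, h2=15, slot 12 occupied -> index 10.
Insert 884: h=0, slot 0 empty -> index 0.
Insert 63: h=12, h2=16, slot 12 occupied -> index 11.
Insert 638: h=9, slot 9 empty -> index 9.
Insert 29: h=12, h2=14, slots 12,9 occupied -> index 6.
Insert 777: h=12, h2=10, slots 12,5 occupied -> index 15.
Table: [884, _, _, _, _, 209, 29, 245, _, 638, 318, 63, 369, _, _, 777, _]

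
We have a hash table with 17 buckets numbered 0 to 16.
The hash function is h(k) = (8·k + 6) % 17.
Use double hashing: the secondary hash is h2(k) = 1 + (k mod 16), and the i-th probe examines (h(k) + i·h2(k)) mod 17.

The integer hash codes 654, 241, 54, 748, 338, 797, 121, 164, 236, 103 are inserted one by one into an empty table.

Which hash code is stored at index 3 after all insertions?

54

654 hashes to 2; slot 2 is free -> place at 2.
241 hashes to 13; slot 13 is free -> place at 13.
54 hashes to 13, h2=7; 13 taken -> place at 3.
748 hashes to 6; slot 6 is free -> place at 6.
338 hashes to 7; slot 7 is free -> place at 7.
797 hashes to 7, h2=14; 7 taken -> place at 4.
121 hashes to 5; slot 5 is free -> place at 5.
164 hashes to 9; slot 9 is free -> place at 9.
236 hashes to 7, h2=13; 7,3 taken -> place at 16.
103 hashes to 14; slot 14 is free -> place at 14.
Table: [—, —, 654, 54, 797, 121, 748, 338, —, 164, —, —, —, 241, 103, —, 236]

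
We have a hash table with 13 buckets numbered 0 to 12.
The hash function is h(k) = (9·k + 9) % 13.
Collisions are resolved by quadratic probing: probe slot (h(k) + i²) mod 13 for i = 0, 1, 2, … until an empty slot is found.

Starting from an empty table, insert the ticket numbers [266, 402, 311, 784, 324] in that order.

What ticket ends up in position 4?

266: h=11 -> slot 11
402: h=0 -> slot 0
311: h=0, probe 0,1 -> slot 1
784: h=6 -> slot 6
324: h=0, probe 0,1,4 -> slot 4
Table: [402, 311, —, —, 324, —, 784, —, —, —, —, 266, —]

324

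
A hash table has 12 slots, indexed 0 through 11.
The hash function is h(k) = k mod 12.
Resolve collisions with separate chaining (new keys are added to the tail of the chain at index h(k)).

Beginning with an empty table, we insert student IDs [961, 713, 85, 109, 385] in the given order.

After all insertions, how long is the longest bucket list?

4

961 → bucket 1
713 → bucket 5
85 → bucket 1 (collision)
109 → bucket 1 (collision)
385 → bucket 1 (collision)
Final buckets:
0: ∅
1: 961 -> 85 -> 109 -> 385
2: ∅
3: ∅
4: ∅
5: 713
6: ∅
7: ∅
8: ∅
9: ∅
10: ∅
11: ∅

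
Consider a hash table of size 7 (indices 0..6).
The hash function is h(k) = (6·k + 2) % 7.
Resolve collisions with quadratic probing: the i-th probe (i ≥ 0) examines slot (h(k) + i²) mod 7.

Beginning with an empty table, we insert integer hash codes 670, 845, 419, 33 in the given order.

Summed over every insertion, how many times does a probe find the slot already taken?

670 hashes to 4; slot 4 is free -> place at 4.
845 hashes to 4; 4 taken -> place at 5.
419 hashes to 3; slot 3 is free -> place at 3.
33 hashes to 4; 4,5 taken -> place at 1.
Table: [_, 33, _, 419, 670, 845, _]

3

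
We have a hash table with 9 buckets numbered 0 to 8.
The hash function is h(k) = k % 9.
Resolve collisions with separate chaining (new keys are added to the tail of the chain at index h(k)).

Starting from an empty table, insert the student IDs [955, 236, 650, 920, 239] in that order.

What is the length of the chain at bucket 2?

Insert 955: h=1, bucket 1 empty -> new chain.
Insert 236: h=2, bucket 2 empty -> new chain.
Insert 650: h=2, bucket 2 nonempty -> append to chain.
Insert 920: h=2, bucket 2 nonempty -> append to chain.
Insert 239: h=5, bucket 5 empty -> new chain.
Final buckets:
0: —
1: 955
2: 236 -> 650 -> 920
3: —
4: —
5: 239
6: —
7: —
8: —

3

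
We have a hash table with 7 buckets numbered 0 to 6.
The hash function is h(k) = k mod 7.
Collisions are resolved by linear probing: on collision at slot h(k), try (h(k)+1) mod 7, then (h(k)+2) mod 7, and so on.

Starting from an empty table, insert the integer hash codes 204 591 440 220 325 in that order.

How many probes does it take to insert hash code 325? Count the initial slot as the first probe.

Insert 204: h=1, slot 1 empty => index 1.
Insert 591: h=3, slot 3 empty => index 3.
Insert 440: h=6, slot 6 empty => index 6.
Insert 220: h=3, slot 3 occupied => index 4.
Insert 325: h=3, slots 3,4 occupied => index 5.
Table: [∅, 204, ∅, 591, 220, 325, 440]

3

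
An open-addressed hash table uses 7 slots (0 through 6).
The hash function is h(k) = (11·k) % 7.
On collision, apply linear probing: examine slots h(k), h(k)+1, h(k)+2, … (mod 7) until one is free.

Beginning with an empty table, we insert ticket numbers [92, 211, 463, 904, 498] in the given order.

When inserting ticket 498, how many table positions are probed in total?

92: h=4 => slot 4
211: h=4, probe 4,5 => slot 5
463: h=4, probe 4,5,6 => slot 6
904: h=4, probe 4,5,6,0 => slot 0
498: h=4, probe 4,5,6,0,1 => slot 1
Table: [904, 498, —, —, 92, 211, 463]

5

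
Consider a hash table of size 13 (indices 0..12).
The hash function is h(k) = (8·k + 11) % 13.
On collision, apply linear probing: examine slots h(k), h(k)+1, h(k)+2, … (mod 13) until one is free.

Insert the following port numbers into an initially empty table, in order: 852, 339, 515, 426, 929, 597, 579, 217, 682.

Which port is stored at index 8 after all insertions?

852 hashes to 2; slot 2 is free -> place at 2.
339 hashes to 6; slot 6 is free -> place at 6.
515 hashes to 10; slot 10 is free -> place at 10.
426 hashes to 0; slot 0 is free -> place at 0.
929 hashes to 7; slot 7 is free -> place at 7.
597 hashes to 3; slot 3 is free -> place at 3.
579 hashes to 2; 2,3 taken -> place at 4.
217 hashes to 5; slot 5 is free -> place at 5.
682 hashes to 7; 7 taken -> place at 8.
Table: [426, —, 852, 597, 579, 217, 339, 929, 682, —, 515, —, —]

682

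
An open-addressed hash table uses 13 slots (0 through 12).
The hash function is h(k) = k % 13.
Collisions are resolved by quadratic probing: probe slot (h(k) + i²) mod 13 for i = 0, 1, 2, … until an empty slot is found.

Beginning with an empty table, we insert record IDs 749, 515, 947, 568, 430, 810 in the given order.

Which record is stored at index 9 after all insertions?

515

749: h=8 -> slot 8
515: h=8, probe 8,9 -> slot 9
947: h=11 -> slot 11
568: h=9, probe 9,10 -> slot 10
430: h=1 -> slot 1
810: h=4 -> slot 4
Table: [-, 430, -, -, 810, -, -, -, 749, 515, 568, 947, -]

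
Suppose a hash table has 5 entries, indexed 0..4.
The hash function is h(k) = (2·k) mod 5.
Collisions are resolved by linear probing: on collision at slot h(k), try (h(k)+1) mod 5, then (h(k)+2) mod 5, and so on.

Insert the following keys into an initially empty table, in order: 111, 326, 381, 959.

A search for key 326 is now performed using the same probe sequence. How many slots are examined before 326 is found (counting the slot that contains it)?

2

Insert 111: h=2, slot 2 empty => index 2.
Insert 326: h=2, slot 2 occupied => index 3.
Insert 381: h=2, slots 2,3 occupied => index 4.
Insert 959: h=3, slots 3,4 occupied => index 0.
Table: [959, _, 111, 326, 381]
Lookup 326: h=2, probe 2,3 → found at 3.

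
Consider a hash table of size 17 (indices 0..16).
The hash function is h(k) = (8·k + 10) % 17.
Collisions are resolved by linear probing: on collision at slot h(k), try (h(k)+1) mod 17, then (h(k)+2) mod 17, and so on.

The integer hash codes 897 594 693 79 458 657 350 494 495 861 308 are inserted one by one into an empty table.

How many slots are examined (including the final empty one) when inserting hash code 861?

4

897 hashes to 12; slot 12 is free => place at 12.
594 hashes to 2; slot 2 is free => place at 2.
693 hashes to 12; 12 taken => place at 13.
79 hashes to 13; 13 taken => place at 14.
458 hashes to 2; 2 taken => place at 3.
657 hashes to 13; 13,14 taken => place at 15.
350 hashes to 5; slot 5 is free => place at 5.
494 hashes to 1; slot 1 is free => place at 1.
495 hashes to 9; slot 9 is free => place at 9.
861 hashes to 13; 13,14,15 taken => place at 16.
308 hashes to 9; 9 taken => place at 10.
Table: [_, 494, 594, 458, _, 350, _, _, _, 495, 308, _, 897, 693, 79, 657, 861]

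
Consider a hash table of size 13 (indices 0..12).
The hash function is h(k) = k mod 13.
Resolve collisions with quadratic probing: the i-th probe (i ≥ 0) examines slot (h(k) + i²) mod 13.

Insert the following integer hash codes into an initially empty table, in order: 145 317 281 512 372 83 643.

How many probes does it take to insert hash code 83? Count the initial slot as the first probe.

4

Insert 145: h=2, slot 2 empty → index 2.
Insert 317: h=5, slot 5 empty → index 5.
Insert 281: h=8, slot 8 empty → index 8.
Insert 512: h=5, slot 5 occupied → index 6.
Insert 372: h=8, slot 8 occupied → index 9.
Insert 83: h=5, slots 5,6,9 occupied → index 1.
Insert 643: h=6, slot 6 occupied → index 7.
Table: [—, 83, 145, —, —, 317, 512, 643, 281, 372, —, —, —]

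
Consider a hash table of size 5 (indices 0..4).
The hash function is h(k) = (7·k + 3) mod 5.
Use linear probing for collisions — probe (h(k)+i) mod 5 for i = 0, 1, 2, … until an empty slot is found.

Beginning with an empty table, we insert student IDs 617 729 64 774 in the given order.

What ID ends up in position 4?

617: h=2 → slot 2
729: h=1 → slot 1
64: h=1, probe 1,2,3 → slot 3
774: h=1, probe 1,2,3,4 → slot 4
Table: [., 729, 617, 64, 774]

774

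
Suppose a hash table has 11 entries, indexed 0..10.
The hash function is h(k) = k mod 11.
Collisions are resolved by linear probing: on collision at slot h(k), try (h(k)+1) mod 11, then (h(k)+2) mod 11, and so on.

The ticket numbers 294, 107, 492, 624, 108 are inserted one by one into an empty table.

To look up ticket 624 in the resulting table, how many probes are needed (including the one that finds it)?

294: h=8 → slot 8
107: h=8, probe 8,9 → slot 9
492: h=8, probe 8,9,10 → slot 10
624: h=8, probe 8,9,10,0 → slot 0
108: h=9, probe 9,10,0,1 → slot 1
Table: [624, 108, ., ., ., ., ., ., 294, 107, 492]
Lookup 624: h=8, probe 8,9,10,0 → found at 0.

4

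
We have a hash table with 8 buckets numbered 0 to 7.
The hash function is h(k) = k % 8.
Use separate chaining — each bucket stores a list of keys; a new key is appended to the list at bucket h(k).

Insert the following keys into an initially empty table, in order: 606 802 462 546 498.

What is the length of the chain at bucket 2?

606 -> bucket 6
802 -> bucket 2
462 -> bucket 6 (collision)
546 -> bucket 2 (collision)
498 -> bucket 2 (collision)
Final buckets:
0: -
1: -
2: 802 -> 546 -> 498
3: -
4: -
5: -
6: 606 -> 462
7: -

3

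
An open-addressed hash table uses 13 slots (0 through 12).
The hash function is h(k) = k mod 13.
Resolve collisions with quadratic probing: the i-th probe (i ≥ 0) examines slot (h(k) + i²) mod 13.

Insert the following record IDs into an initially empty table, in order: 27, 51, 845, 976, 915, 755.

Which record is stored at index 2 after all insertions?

27: h=1 => slot 1
51: h=12 => slot 12
845: h=0 => slot 0
976: h=1, probe 1,2 => slot 2
915: h=5 => slot 5
755: h=1, probe 1,2,5,10 => slot 10
Table: [845, 27, 976, —, —, 915, —, —, —, —, 755, —, 51]

976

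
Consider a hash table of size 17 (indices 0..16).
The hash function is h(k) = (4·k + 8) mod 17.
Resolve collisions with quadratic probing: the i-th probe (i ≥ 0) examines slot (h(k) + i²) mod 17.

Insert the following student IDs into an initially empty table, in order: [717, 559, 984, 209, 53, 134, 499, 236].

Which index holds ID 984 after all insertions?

1

Insert 717: h=3, slot 3 empty -> index 3.
Insert 559: h=0, slot 0 empty -> index 0.
Insert 984: h=0, slot 0 occupied -> index 1.
Insert 209: h=11, slot 11 empty -> index 11.
Insert 53: h=16, slot 16 empty -> index 16.
Insert 134: h=0, slots 0,1 occupied -> index 4.
Insert 499: h=15, slot 15 empty -> index 15.
Insert 236: h=0, slots 0,1,4 occupied -> index 9.
Table: [559, 984, —, 717, 134, —, —, —, —, 236, —, 209, —, —, —, 499, 53]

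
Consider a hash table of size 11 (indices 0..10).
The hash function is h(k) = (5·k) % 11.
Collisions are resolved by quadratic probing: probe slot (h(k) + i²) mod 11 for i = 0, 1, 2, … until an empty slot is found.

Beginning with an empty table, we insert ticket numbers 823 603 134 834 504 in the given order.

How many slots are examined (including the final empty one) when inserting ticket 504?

Insert 823: h=1, slot 1 empty -> index 1.
Insert 603: h=1, slot 1 occupied -> index 2.
Insert 134: h=10, slot 10 empty -> index 10.
Insert 834: h=1, slots 1,2 occupied -> index 5.
Insert 504: h=1, slots 1,2,5,10 occupied -> index 6.
Table: [_, 823, 603, _, _, 834, 504, _, _, _, 134]

5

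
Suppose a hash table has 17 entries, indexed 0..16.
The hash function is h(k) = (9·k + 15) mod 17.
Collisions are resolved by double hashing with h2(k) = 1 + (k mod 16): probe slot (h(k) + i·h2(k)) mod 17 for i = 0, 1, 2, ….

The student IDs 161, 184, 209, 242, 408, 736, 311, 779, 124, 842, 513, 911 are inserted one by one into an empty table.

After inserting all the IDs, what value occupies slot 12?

779

Insert 161: h=2, slot 2 empty => index 2.
Insert 184: h=5, slot 5 empty => index 5.
Insert 209: h=9, slot 9 empty => index 9.
Insert 242: h=0, slot 0 empty => index 0.
Insert 408: h=15, slot 15 empty => index 15.
Insert 736: h=9, h2=1, slot 9 occupied => index 10.
Insert 311: h=9, h2=8, slots 9,0 occupied => index 8.
Insert 779: h=5, h2=12, slots 5,0 occupied => index 12.
Insert 124: h=9, h2=13, slots 9,5 occupied => index 1.
Insert 842: h=11, slot 11 empty => index 11.
Insert 513: h=8, h2=2, slots 8,10,12 occupied => index 14.
Insert 911: h=3, slot 3 empty => index 3.
Table: [242, 124, 161, 911, _, 184, _, _, 311, 209, 736, 842, 779, _, 513, 408, _]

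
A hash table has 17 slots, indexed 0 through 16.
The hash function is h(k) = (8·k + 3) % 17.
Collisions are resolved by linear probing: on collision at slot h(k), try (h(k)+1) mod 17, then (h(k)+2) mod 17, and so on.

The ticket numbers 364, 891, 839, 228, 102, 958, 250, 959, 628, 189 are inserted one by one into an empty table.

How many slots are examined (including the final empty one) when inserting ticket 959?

4

Insert 364: h=8, slot 8 empty => index 8.
Insert 891: h=8, slot 8 occupied => index 9.
Insert 839: h=0, slot 0 empty => index 0.
Insert 228: h=8, slots 8,9 occupied => index 10.
Insert 102: h=3, slot 3 empty => index 3.
Insert 958: h=0, slot 0 occupied => index 1.
Insert 250: h=14, slot 14 empty => index 14.
Insert 959: h=8, slots 8,9,10 occupied => index 11.
Insert 628: h=12, slot 12 empty => index 12.
Insert 189: h=2, slot 2 empty => index 2.
Table: [839, 958, 189, 102, _, _, _, _, 364, 891, 228, 959, 628, _, 250, _, _]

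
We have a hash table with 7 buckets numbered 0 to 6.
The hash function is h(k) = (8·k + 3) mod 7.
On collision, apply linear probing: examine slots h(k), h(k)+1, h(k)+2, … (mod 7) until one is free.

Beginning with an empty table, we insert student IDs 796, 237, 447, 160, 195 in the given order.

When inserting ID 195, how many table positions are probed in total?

4

796 hashes to 1; slot 1 is free -> place at 1.
237 hashes to 2; slot 2 is free -> place at 2.
447 hashes to 2; 2 taken -> place at 3.
160 hashes to 2; 2,3 taken -> place at 4.
195 hashes to 2; 2,3,4 taken -> place at 5.
Table: [-, 796, 237, 447, 160, 195, -]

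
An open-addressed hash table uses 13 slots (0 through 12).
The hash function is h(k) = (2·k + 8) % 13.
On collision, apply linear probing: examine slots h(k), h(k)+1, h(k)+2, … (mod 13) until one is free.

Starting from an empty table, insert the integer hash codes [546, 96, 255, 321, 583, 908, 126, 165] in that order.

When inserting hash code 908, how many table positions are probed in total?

546: h=8 => slot 8
96: h=5 => slot 5
255: h=11 => slot 11
321: h=0 => slot 0
583: h=4 => slot 4
908: h=4, probe 4,5,6 => slot 6
126: h=0, probe 0,1 => slot 1
165: h=0, probe 0,1,2 => slot 2
Table: [321, 126, 165, ∅, 583, 96, 908, ∅, 546, ∅, ∅, 255, ∅]

3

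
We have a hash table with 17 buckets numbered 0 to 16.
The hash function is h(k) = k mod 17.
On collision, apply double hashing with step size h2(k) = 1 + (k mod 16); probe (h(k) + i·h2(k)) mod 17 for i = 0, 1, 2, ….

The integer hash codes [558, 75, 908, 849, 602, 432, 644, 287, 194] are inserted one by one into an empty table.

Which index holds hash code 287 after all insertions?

Insert 558: h=14, slot 14 empty -> index 14.
Insert 75: h=7, slot 7 empty -> index 7.
Insert 908: h=7, h2=13, slot 7 occupied -> index 3.
Insert 849: h=16, slot 16 empty -> index 16.
Insert 602: h=7, h2=11, slot 7 occupied -> index 1.
Insert 432: h=7, h2=1, slot 7 occupied -> index 8.
Insert 644: h=15, slot 15 empty -> index 15.
Insert 287: h=15, h2=16, slots 15,14 occupied -> index 13.
Insert 194: h=7, h2=3, slot 7 occupied -> index 10.
Table: [-, 602, -, 908, -, -, -, 75, 432, -, 194, -, -, 287, 558, 644, 849]

13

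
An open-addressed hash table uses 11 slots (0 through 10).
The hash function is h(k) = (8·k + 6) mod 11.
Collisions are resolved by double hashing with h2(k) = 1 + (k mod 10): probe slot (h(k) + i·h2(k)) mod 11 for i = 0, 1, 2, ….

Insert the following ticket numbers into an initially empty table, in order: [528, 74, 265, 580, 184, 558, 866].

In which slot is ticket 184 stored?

528: h=6 -> slot 6
74: h=4 -> slot 4
265: h=3 -> slot 3
580: h=4, h2=1, probe 4,5 -> slot 5
184: h=4, h2=5, probe 4,9 -> slot 9
558: h=4, h2=9, probe 4,2 -> slot 2
866: h=4, h2=7, probe 4,0 -> slot 0
Table: [866, —, 558, 265, 74, 580, 528, —, —, 184, —]

9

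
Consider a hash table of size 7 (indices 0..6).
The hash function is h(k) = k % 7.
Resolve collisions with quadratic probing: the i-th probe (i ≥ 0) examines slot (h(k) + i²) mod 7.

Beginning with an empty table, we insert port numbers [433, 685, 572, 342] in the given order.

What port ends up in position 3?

342

433 hashes to 6; slot 6 is free => place at 6.
685 hashes to 6; 6 taken => place at 0.
572 hashes to 5; slot 5 is free => place at 5.
342 hashes to 6; 6,0 taken => place at 3.
Table: [685, ., ., 342, ., 572, 433]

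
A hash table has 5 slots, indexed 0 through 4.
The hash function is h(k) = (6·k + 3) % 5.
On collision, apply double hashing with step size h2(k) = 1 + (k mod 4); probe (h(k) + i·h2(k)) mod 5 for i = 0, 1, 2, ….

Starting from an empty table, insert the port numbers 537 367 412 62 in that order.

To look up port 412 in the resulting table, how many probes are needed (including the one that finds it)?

2

Insert 537: h=0, slot 0 empty → index 0.
Insert 367: h=0, h2=4, slot 0 occupied → index 4.
Insert 412: h=0, h2=1, slot 0 occupied → index 1.
Insert 62: h=0, h2=3, slot 0 occupied → index 3.
Table: [537, 412, ., 62, 367]
Lookup 412: h=0, h2=1, probe 0,1 → found at 1.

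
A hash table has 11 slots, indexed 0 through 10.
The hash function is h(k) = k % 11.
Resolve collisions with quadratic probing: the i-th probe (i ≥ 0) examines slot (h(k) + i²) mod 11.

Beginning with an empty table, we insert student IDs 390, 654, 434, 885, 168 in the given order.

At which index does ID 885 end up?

390: h=5 → slot 5
654: h=5, probe 5,6 → slot 6
434: h=5, probe 5,6,9 → slot 9
885: h=5, probe 5,6,9,3 → slot 3
168: h=3, probe 3,4 → slot 4
Table: [-, -, -, 885, 168, 390, 654, -, -, 434, -]

3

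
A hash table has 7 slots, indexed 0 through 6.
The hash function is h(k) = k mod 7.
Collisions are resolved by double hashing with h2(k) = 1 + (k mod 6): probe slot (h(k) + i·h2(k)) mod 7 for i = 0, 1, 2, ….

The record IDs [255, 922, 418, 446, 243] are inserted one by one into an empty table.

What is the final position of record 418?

1

255: h=3 → slot 3
922: h=5 → slot 5
418: h=5, h2=5, probe 5,3,1 → slot 1
446: h=5, h2=3, probe 5,1,4 → slot 4
243: h=5, h2=4, probe 5,2 → slot 2
Table: [., 418, 243, 255, 446, 922, .]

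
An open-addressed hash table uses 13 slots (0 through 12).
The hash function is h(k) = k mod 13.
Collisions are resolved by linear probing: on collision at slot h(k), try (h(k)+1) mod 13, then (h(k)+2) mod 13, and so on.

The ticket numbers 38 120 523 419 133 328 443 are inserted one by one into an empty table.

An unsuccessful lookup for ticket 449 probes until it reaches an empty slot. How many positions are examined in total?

2

Insert 38: h=12, slot 12 empty → index 12.
Insert 120: h=3, slot 3 empty → index 3.
Insert 523: h=3, slot 3 occupied → index 4.
Insert 419: h=3, slots 3,4 occupied → index 5.
Insert 133: h=3, slots 3,4,5 occupied → index 6.
Insert 328: h=3, slots 3,4,5,6 occupied → index 7.
Insert 443: h=1, slot 1 empty → index 1.
Table: [., 443, ., 120, 523, 419, 133, 328, ., ., ., ., 38]
Lookup 449: h=7, probe 7,8 → slot 8 empty, not found.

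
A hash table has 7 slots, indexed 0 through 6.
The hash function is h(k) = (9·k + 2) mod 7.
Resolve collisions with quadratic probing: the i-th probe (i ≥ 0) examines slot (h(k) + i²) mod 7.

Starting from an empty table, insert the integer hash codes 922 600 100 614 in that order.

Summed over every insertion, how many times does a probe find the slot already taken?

4

922 hashes to 5; slot 5 is free → place at 5.
600 hashes to 5; 5 taken → place at 6.
100 hashes to 6; 6 taken → place at 0.
614 hashes to 5; 5,6 taken → place at 2.
Table: [100, —, 614, —, —, 922, 600]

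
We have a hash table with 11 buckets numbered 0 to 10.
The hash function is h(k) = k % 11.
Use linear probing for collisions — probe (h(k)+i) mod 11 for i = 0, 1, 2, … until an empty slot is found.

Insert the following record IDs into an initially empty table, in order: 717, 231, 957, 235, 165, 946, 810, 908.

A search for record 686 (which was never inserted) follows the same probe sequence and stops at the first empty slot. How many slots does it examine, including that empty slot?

717: h=2 => slot 2
231: h=0 => slot 0
957: h=0, probe 0,1 => slot 1
235: h=4 => slot 4
165: h=0, probe 0,1,2,3 => slot 3
946: h=0, probe 0,1,2,3,4,5 => slot 5
810: h=7 => slot 7
908: h=6 => slot 6
Table: [231, 957, 717, 165, 235, 946, 908, 810, _, _, _]
Lookup 686: h=4, probe 4,5,6,7,8 → slot 8 empty, not found.

5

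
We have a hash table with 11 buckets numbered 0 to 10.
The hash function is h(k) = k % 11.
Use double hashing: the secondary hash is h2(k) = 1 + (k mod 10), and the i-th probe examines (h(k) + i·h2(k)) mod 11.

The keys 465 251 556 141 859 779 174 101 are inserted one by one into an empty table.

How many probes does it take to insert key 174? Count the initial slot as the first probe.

465: h=3 => slot 3
251: h=9 => slot 9
556: h=6 => slot 6
141: h=9, h2=2, probe 9,0 => slot 0
859: h=1 => slot 1
779: h=9, h2=10, probe 9,8 => slot 8
174: h=9, h2=5, probe 9,3,8,2 => slot 2
101: h=2, h2=2, probe 2,4 => slot 4
Table: [141, 859, 174, 465, 101, ∅, 556, ∅, 779, 251, ∅]

4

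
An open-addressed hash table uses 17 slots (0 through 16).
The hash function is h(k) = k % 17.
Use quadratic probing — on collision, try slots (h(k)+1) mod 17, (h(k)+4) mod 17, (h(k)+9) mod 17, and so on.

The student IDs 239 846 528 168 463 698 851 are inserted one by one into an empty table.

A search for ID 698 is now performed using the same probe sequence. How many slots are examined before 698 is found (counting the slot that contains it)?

3

Insert 239: h=1, slot 1 empty => index 1.
Insert 846: h=13, slot 13 empty => index 13.
Insert 528: h=1, slot 1 occupied => index 2.
Insert 168: h=15, slot 15 empty => index 15.
Insert 463: h=4, slot 4 empty => index 4.
Insert 698: h=1, slots 1,2 occupied => index 5.
Insert 851: h=1, slots 1,2,5 occupied => index 10.
Table: [∅, 239, 528, ∅, 463, 698, ∅, ∅, ∅, ∅, 851, ∅, ∅, 846, ∅, 168, ∅]
Lookup 698: h=1, probe 1,2,5 → found at 5.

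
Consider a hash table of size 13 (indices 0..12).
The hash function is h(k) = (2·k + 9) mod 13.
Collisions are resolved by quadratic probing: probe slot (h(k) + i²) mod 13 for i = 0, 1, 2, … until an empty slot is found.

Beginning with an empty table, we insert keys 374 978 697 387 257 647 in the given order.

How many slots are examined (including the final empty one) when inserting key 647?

5

Insert 374: h=3, slot 3 empty => index 3.
Insert 978: h=2, slot 2 empty => index 2.
Insert 697: h=12, slot 12 empty => index 12.
Insert 387: h=3, slot 3 occupied => index 4.
Insert 257: h=3, slots 3,4 occupied => index 7.
Insert 647: h=3, slots 3,4,7,12 occupied => index 6.
Table: [∅, ∅, 978, 374, 387, ∅, 647, 257, ∅, ∅, ∅, ∅, 697]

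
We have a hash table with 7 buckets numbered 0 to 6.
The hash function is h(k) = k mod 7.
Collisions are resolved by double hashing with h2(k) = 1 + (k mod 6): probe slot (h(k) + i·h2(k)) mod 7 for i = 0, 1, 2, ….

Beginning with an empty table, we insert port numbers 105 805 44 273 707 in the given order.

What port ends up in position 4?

273

105 hashes to 0; slot 0 is free → place at 0.
805 hashes to 0, h2=2; 0 taken → place at 2.
44 hashes to 2, h2=3; 2 taken → place at 5.
273 hashes to 0, h2=4; 0 taken → place at 4.
707 hashes to 0, h2=6; 0 taken → place at 6.
Table: [105, -, 805, -, 273, 44, 707]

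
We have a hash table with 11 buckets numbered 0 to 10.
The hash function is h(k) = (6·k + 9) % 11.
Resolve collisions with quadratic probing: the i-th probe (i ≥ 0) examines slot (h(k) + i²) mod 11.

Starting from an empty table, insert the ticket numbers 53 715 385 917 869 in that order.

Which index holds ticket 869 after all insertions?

53: h=8 -> slot 8
715: h=9 -> slot 9
385: h=9, probe 9,10 -> slot 10
917: h=0 -> slot 0
869: h=9, probe 9,10,2 -> slot 2
Table: [917, —, 869, —, —, —, —, —, 53, 715, 385]

2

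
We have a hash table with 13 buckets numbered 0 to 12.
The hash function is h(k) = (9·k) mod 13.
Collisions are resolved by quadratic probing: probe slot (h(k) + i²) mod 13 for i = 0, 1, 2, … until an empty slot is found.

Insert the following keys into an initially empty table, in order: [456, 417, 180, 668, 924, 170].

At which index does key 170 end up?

Insert 456: h=9, slot 9 empty -> index 9.
Insert 417: h=9, slot 9 occupied -> index 10.
Insert 180: h=8, slot 8 empty -> index 8.
Insert 668: h=6, slot 6 empty -> index 6.
Insert 924: h=9, slots 9,10 occupied -> index 0.
Insert 170: h=9, slots 9,10,0 occupied -> index 5.
Table: [924, ., ., ., ., 170, 668, ., 180, 456, 417, ., .]

5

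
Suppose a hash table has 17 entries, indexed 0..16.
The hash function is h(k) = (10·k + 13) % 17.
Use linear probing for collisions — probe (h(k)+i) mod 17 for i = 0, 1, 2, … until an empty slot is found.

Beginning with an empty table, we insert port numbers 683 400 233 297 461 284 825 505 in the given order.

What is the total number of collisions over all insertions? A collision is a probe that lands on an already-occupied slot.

5

Insert 683: h=9, slot 9 empty => index 9.
Insert 400: h=1, slot 1 empty => index 1.
Insert 233: h=14, slot 14 empty => index 14.
Insert 297: h=8, slot 8 empty => index 8.
Insert 461: h=16, slot 16 empty => index 16.
Insert 284: h=14, slot 14 occupied => index 15.
Insert 825: h=1, slot 1 occupied => index 2.
Insert 505: h=14, slots 14,15,16 occupied => index 0.
Table: [505, 400, 825, _, _, _, _, _, 297, 683, _, _, _, _, 233, 284, 461]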